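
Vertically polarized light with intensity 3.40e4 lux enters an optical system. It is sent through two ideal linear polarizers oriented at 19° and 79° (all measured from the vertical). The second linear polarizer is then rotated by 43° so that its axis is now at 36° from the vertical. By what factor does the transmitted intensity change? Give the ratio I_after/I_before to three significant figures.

I_new/I_old ≈ 3.66

Before rotation:
I₁ = I₀ cos²(19° − 0°) = I₀ cos²(19°) = 0.894 I₀.
I₂ = I₁ cos²(79° − 19°) = 0.894 I₀ · cos²(60°) = 0.2235 I₀.
After rotation:
I₁ = I₀ cos²(19° − 0°) = I₀ cos²(19°) = 0.894 I₀.
I₂ = I₁ cos²(36° − 19°) = 0.894 I₀ · cos²(17°) = 0.8176 I₀.
Ratio = 0.8176 / 0.2235 = 3.658.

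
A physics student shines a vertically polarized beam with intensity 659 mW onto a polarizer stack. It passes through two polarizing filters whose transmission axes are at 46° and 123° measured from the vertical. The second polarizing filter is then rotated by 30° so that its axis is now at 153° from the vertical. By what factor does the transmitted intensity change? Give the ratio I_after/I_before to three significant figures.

Before rotation:
I₁ = I₀ cos²(46° − 0°) = I₀ cos²(46°) = 0.4826 I₀.
I₂ = I₁ cos²(123° − 46°) = 0.4826 I₀ · cos²(77°) = 0.02442 I₀.
After rotation:
I₁ = I₀ cos²(46° − 0°) = I₀ cos²(46°) = 0.4826 I₀.
Angle between axes 1 and 2: 73°. I₂ = 0.4826 I₀ · cos²(73°) = 0.04125 I₀.
Ratio = 0.04125 / 0.02442 = 1.689.

I_new/I_old ≈ 1.69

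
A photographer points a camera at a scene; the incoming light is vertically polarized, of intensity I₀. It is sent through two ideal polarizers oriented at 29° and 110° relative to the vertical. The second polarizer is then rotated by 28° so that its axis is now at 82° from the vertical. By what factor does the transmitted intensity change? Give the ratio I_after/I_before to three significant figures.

Before rotation:
By Malus's law, I₁ = I₀ cos²(29° − 0°) = I₀ cos²(29°) = 0.765 I₀.
I₂ = I₁ cos²(110° − 29°) = 0.765 I₀ · cos²(81°) = 0.01872 I₀.
After rotation:
I₁ = I₀ cos²(29° − 0°) = I₀ cos²(29°) = 0.765 I₀.
I₂ = I₁ cos²(82° − 29°) = 0.765 I₀ · cos²(53°) = 0.2771 I₀.
Ratio = 0.2771 / 0.01872 = 14.8.

I_new/I_old ≈ 14.8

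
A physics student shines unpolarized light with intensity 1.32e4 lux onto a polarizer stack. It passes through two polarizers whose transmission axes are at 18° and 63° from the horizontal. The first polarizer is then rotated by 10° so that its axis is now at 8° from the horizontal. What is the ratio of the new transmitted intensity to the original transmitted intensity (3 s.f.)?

I_new/I_old ≈ 0.658

Before rotation:
Unpolarized light through the first polarizer → I₁ = ½ I₀, now polarized at 18°.
I₂ = I₁ cos²(63° − 18°) = 0.5 I₀ · cos²(45°) = 0.25 I₀.
After rotation:
Unpolarized light through the first polarizer → I₁ = ½ I₀, now polarized at 8°.
I₂ = I₁ cos²(63° − 8°) = 0.5 I₀ · cos²(55°) = 0.1645 I₀.
Ratio = 0.1645 / 0.25 = 0.658.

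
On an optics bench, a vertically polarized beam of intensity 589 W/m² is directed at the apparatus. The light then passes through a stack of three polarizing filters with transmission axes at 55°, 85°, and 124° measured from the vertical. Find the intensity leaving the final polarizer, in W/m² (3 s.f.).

I ≈ 87.8 W/m²

I₁ = 589 W/m² · cos²(55°) = 193.8 W/m².
I₂ = I₁ · cos²(30°) = 193.8 · 0.75 = 145.3 W/m².
I₃ = I₂ · cos²(39°) = 145.3 · 0.604 = 87.77 W/m².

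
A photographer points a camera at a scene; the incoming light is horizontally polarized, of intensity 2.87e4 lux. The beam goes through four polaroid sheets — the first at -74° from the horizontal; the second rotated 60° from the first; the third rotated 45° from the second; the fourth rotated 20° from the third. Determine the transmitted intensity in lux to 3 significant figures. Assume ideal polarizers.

I₁ = 2.87e4 lux · cos²(74°) = 2181 lux.
I₂ = I₁ · cos²(60°) = 2181 · 0.25 = 545.1 lux.
I₃ = I₂ · cos²(45°) = 545.1 · 0.5 = 272.6 lux.
I₄ = I₃ · cos²(20°) = 272.6 · 0.883 = 240.7 lux.

I ≈ 241 lux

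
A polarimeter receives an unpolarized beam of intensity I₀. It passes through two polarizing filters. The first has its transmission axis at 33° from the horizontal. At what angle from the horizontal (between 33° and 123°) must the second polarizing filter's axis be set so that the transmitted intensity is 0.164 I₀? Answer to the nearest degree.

Unpolarized light through the first polarizer → I₁ = ½ I₀, now polarized at 33°.
Need I₂/I₀ = 0.164, so cos²(θ − 33°) = 0.164 / 0.5 = 0.328.
θ − 33° = arccos(√0.328) = 55.1°, giving θ ≈ 33 + 55.1 = 88.1°.

θ ≈ 88°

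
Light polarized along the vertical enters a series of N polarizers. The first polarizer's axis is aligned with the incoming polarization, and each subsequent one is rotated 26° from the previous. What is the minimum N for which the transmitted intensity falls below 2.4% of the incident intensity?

N = 19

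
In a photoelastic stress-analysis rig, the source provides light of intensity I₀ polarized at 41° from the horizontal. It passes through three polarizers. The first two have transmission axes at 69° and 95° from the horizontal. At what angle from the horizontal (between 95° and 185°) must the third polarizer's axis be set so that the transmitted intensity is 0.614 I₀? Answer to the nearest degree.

By Malus's law, I₁ = I₀ cos²(69° − 41°) = I₀ cos²(28°) = 0.7796 I₀.
I₂ = I₁ cos²(95° − 69°) = 0.7796 I₀ · cos²(26°) = 0.6298 I₀.
Need I₃/I₀ = 0.614, so cos²(θ − 95°) = 0.614 / 0.6298 = 0.9749.
θ − 95° = arccos(√0.9749) = 9.1°, giving θ ≈ 95 + 9.1 = 104.1°.

θ ≈ 104°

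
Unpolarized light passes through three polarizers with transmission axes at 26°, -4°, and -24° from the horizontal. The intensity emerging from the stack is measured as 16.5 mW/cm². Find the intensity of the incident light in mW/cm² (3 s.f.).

Unpolarized light through the first polarizer → I₁ = ½ I₀, now polarized at 26°.
I₂ = I₁ cos²(-4° − 26°) = 0.5 I₀ · cos²(30°) = 0.375 I₀.
I₃ = I₂ cos²(-24° + 4°) = 0.375 I₀ · cos²(20°) = 0.3311 I₀.
So 16.5 mW/cm² = 0.3311 I₀, giving I₀ = 16.5/0.3311 = 49.83 mW/cm².

I₀ ≈ 49.8 mW/cm²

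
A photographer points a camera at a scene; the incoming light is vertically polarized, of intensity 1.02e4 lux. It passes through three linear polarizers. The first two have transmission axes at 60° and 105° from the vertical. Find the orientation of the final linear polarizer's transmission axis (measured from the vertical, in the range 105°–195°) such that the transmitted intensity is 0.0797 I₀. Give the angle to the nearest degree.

By Malus's law, I₁ = I₀ cos²(60° − 0°) = I₀ cos²(60°) = 0.25 I₀.
I₂ = I₁ cos²(105° − 60°) = 0.25 I₀ · cos²(45°) = 0.125 I₀.
Need I₃/I₀ = 0.0797, so cos²(θ − 105°) = 0.0797 / 0.125 = 0.6376.
θ − 105° = arccos(√0.6376) = 37.0°, giving θ ≈ 105 + 37.0 = 142.0°.

θ ≈ 142°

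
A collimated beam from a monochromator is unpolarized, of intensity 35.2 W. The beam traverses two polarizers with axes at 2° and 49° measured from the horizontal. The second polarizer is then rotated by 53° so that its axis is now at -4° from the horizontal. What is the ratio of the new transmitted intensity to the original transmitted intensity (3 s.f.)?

I_new/I_old ≈ 2.13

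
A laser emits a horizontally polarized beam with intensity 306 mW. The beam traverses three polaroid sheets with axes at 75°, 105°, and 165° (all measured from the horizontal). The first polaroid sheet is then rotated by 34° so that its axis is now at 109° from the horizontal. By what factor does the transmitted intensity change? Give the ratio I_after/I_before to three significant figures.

I_new/I_old ≈ 2.10

Before rotation:
I₁ = I₀ cos²(75° − 0°) = I₀ cos²(75°) = 0.06699 I₀.
I₂ = I₁ cos²(105° − 75°) = 0.06699 I₀ · cos²(30°) = 0.05024 I₀.
I₃ = I₂ cos²(165° − 105°) = 0.05024 I₀ · cos²(60°) = 0.01256 I₀.
After rotation:
I₁ = I₀ cos²(109° − 0°) = I₀ cos²(71°) = 0.106 I₀.
I₂ = I₁ cos²(105° − 109°) = 0.106 I₀ · cos²(4°) = 0.1055 I₀.
I₃ = I₂ cos²(165° − 105°) = 0.1055 I₀ · cos²(60°) = 0.02637 I₀.
Ratio = 0.02637 / 0.01256 = 2.099.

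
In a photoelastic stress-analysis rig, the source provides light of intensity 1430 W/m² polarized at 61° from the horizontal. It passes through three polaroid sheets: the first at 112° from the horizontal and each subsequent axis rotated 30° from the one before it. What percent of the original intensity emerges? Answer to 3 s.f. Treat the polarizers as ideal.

≈ 22.3%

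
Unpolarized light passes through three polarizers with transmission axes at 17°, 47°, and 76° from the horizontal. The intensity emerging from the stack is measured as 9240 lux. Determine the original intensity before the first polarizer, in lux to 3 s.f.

I₀ ≈ 3.22e4 lux

Unpolarized light through the first polarizer → I₁ = ½ I₀, now polarized at 17°.
I₂ = I₁ cos²(47° − 17°) = 0.5 I₀ · cos²(30°) = 0.375 I₀.
I₃ = I₂ cos²(76° − 47°) = 0.375 I₀ · cos²(29°) = 0.2869 I₀.
So 9240 lux = 0.2869 I₀, giving I₀ = 9240/0.2869 = 3.221e+04 lux.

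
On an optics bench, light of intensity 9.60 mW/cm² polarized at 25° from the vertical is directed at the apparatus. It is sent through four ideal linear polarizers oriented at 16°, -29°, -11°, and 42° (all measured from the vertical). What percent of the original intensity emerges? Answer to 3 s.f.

I₁ = 9.60 mW/cm² · cos²(9°) = 9.365 mW/cm².
I₂ = I₁ · cos²(45°) = 9.365 · 0.5 = 4.683 mW/cm².
I₃ = I₂ · cos²(18°) = 4.683 · 0.9045 = 4.235 mW/cm².
I₄ = I₃ · cos²(53°) = 4.235 · 0.3622 = 1.534 mW/cm².
That is 15.98% of the incident intensity.

≈ 16.0%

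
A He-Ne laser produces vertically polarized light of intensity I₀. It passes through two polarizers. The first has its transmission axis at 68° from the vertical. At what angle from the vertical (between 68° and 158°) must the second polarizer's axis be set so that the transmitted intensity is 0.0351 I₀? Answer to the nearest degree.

I₁ = I₀ cos²(68° − 0°) = I₀ cos²(68°) = 0.1403 I₀.
Need I₂/I₀ = 0.0351, so cos²(θ − 68°) = 0.0351 / 0.1403 = 0.2501.
θ − 68° = arccos(√0.2501) = 60.0°, giving θ ≈ 68 + 60.0 = 128.0°.

θ ≈ 128°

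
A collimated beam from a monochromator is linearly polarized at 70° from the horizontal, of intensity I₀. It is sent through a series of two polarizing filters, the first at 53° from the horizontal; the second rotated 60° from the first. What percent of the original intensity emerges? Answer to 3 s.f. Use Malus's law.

By Malus's law, I₁ = I₀ cos²(53° − 70°) = I₀ cos²(17°) = 0.9145 I₀.
I₂ = I₁ cos²(60°) = 0.9145 · 0.25 I₀ = 0.2286 I₀.
That is 22.86% of the incident intensity.

≈ 22.9%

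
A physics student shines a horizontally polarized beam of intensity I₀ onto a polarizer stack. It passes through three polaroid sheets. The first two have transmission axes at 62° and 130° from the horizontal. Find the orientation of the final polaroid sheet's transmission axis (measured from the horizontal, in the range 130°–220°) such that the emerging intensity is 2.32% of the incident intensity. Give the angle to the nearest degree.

θ ≈ 160°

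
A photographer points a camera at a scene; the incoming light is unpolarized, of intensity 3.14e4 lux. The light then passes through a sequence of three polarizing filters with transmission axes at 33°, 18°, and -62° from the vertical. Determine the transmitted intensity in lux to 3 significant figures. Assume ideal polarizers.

Unpolarized light through the first polarizer → I₁ = 3.14e4 lux/2 = 1.57e+04 lux, polarized at 33°.
I₂ = I₁ · cos²(15°) = 1.57e+04 · 0.933 = 1.465e+04 lux.
I₃ = I₂ · cos²(80°) = 1.465e+04 · 0.03015 = 441.7 lux.

I ≈ 442 lux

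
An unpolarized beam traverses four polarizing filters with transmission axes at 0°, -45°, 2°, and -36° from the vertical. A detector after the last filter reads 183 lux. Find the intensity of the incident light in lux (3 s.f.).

I₀ ≈ 2530 lux

Unpolarized light through the first polarizer → I₁ = ½ I₀, now polarized at 0°.
I₂ = I₁ cos²(-45° − 0°) = 0.5 I₀ · cos²(45°) = 0.25 I₀.
I₃ = I₂ cos²(2° + 45°) = 0.25 I₀ · cos²(47°) = 0.1163 I₀.
I₄ = I₃ cos²(-36° − 2°) = 0.1163 I₀ · cos²(38°) = 0.07221 I₀.
So 183 lux = 0.07221 I₀, giving I₀ = 183/0.07221 = 2534 lux.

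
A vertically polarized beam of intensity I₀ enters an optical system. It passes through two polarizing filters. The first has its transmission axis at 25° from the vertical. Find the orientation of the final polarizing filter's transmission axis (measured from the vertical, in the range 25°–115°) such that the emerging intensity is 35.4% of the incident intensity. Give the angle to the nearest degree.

θ ≈ 74°

By Malus's law, I₁ = I₀ cos²(25° − 0°) = I₀ cos²(25°) = 0.8214 I₀.
Need I₂/I₀ = 0.354, so cos²(θ − 25°) = 0.354 / 0.8214 = 0.431.
θ − 25° = arccos(√0.431) = 49.0°, giving θ ≈ 25 + 49.0 = 74.0°.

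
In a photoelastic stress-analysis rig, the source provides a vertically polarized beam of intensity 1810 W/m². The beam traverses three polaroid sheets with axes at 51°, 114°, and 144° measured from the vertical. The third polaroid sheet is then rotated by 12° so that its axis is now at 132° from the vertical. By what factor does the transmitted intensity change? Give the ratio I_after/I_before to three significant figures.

Before rotation:
I₁ = I₀ cos²(51° − 0°) = I₀ cos²(51°) = 0.396 I₀.
I₂ = I₁ cos²(114° − 51°) = 0.396 I₀ · cos²(63°) = 0.08163 I₀.
I₃ = I₂ cos²(144° − 114°) = 0.08163 I₀ · cos²(30°) = 0.06122 I₀.
After rotation:
I₁ = I₀ cos²(51° − 0°) = I₀ cos²(51°) = 0.396 I₀.
I₂ = I₁ cos²(114° − 51°) = 0.396 I₀ · cos²(63°) = 0.08163 I₀.
I₃ = I₂ cos²(132° − 114°) = 0.08163 I₀ · cos²(18°) = 0.07383 I₀.
Ratio = 0.07383 / 0.06122 = 1.206.

I_new/I_old ≈ 1.21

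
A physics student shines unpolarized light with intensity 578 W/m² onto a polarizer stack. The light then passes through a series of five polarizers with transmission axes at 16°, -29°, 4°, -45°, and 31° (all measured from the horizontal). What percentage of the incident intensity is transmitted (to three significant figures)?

≈ 0.443%

Unpolarized light through the first polarizer → I₁ = 578 W/m²/2 = 289 W/m², polarized at 16°.
I₂ = I₁ · cos²(45°) = 289 · 0.5 = 144.5 W/m².
I₃ = I₂ · cos²(33°) = 144.5 · 0.7034 = 101.6 W/m².
I₄ = I₃ · cos²(49°) = 101.6 · 0.4304 = 43.75 W/m².
I₅ = I₄ · cos²(76°) = 43.75 · 0.05853 = 2.56 W/m².
That is 0.443% of the incident intensity.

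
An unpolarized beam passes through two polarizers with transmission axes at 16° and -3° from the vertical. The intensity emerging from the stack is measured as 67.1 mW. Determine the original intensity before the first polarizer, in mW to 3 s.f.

I₀ ≈ 150 mW

Unpolarized light through the first polarizer → I₁ = ½ I₀, now polarized at 16°.
I₂ = I₁ cos²(-3° − 16°) = 0.5 I₀ · cos²(19°) = 0.447 I₀.
So 67.1 mW = 0.447 I₀, giving I₀ = 67.1/0.447 = 150.1 mW.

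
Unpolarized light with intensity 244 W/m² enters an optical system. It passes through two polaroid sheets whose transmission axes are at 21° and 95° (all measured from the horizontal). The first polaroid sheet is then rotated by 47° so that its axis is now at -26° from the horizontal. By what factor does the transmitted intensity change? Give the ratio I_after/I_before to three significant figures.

I_new/I_old ≈ 3.49

Before rotation:
Unpolarized light through the first polarizer → I₁ = ½ I₀, now polarized at 21°.
I₂ = I₁ cos²(95° − 21°) = 0.5 I₀ · cos²(74°) = 0.03799 I₀.
After rotation:
Unpolarized light through the first polarizer → I₁ = ½ I₀, now polarized at -26°.
Angle between axes 1 and 2: 59°. I₂ = 0.5 I₀ · cos²(59°) = 0.1326 I₀.
Ratio = 0.1326 / 0.03799 = 3.491.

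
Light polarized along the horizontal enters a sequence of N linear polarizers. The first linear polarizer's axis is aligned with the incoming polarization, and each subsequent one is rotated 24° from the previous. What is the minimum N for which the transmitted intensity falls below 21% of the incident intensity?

First polarizer is aligned with the polarization: full transmission.
Each further stage multiplies by cos²(24°) = 0.8346.
After N polarizers: T = 0.8346^(N−1). Require T < 0.21 ⇒ N−1 > ln(0.21)/ln(0.8346) = 8.63, so N−1 ≥ 9 and N = 10.
Check: N=10 gives T = 0.1964 < 0.21; N=9 gives T = 0.2353.

N = 10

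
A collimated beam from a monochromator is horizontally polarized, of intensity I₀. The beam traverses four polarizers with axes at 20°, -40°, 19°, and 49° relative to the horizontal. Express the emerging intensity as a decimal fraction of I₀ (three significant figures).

I₁ = I₀ cos²(20° − 0°) = I₀ cos²(20°) = 0.883 I₀.
I₂ = I₁ cos²(-40° − 20°) = 0.883 I₀ · cos²(60°) = 0.2208 I₀.
I₃ = I₂ cos²(19° + 40°) = 0.2208 I₀ · cos²(59°) = 0.05856 I₀.
I₄ = I₃ cos²(49° − 19°) = 0.05856 I₀ · cos²(30°) = 0.04392 I₀.
Transmitted fraction = 0.04392.

≈ 0.0439 I₀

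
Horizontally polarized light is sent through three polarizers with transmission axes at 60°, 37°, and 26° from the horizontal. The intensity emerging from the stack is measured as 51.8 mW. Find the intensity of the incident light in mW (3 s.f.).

I₀ ≈ 254 mW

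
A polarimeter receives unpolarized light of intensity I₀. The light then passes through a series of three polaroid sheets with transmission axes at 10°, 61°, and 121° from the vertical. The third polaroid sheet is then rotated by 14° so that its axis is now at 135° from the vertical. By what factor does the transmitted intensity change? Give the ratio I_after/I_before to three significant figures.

Before rotation:
Unpolarized light through the first polarizer → I₁ = ½ I₀, now polarized at 10°.
I₂ = I₁ cos²(61° − 10°) = 0.5 I₀ · cos²(51°) = 0.198 I₀.
I₃ = I₂ cos²(121° − 61°) = 0.198 I₀ · cos²(60°) = 0.04951 I₀.
After rotation:
Unpolarized light through the first polarizer → I₁ = ½ I₀, now polarized at 10°.
I₂ = I₁ cos²(61° − 10°) = 0.5 I₀ · cos²(51°) = 0.198 I₀.
I₃ = I₂ cos²(135° − 61°) = 0.198 I₀ · cos²(74°) = 0.01504 I₀.
Ratio = 0.01504 / 0.04951 = 0.3039.

I_new/I_old ≈ 0.304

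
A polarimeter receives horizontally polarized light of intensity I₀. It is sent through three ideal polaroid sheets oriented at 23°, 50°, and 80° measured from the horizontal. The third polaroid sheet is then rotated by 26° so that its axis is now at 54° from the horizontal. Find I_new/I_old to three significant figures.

Before rotation:
I₁ = I₀ cos²(23° − 0°) = I₀ cos²(23°) = 0.8473 I₀.
I₂ = I₁ cos²(50° − 23°) = 0.8473 I₀ · cos²(27°) = 0.6727 I₀.
I₃ = I₂ cos²(80° − 50°) = 0.6727 I₀ · cos²(30°) = 0.5045 I₀.
After rotation:
I₁ = I₀ cos²(23° − 0°) = I₀ cos²(23°) = 0.8473 I₀.
I₂ = I₁ cos²(50° − 23°) = 0.8473 I₀ · cos²(27°) = 0.6727 I₀.
I₃ = I₂ cos²(54° − 50°) = 0.6727 I₀ · cos²(4°) = 0.6694 I₀.
Ratio = 0.6694 / 0.5045 = 1.327.

I_new/I_old ≈ 1.33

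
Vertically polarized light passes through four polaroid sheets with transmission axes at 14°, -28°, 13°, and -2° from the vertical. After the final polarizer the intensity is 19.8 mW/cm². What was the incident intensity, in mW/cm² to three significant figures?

I₀ ≈ 71.7 mW/cm²

I₁ = I₀ cos²(14° − 0°) = I₀ cos²(14°) = 0.9415 I₀.
I₂ = I₁ cos²(-28° − 14°) = 0.9415 I₀ · cos²(42°) = 0.5199 I₀.
I₃ = I₂ cos²(13° + 28°) = 0.5199 I₀ · cos²(41°) = 0.2962 I₀.
I₄ = I₃ cos²(-2° − 13°) = 0.2962 I₀ · cos²(15°) = 0.2763 I₀.
So 19.8 mW/cm² = 0.2763 I₀, giving I₀ = 19.8/0.2763 = 71.66 mW/cm².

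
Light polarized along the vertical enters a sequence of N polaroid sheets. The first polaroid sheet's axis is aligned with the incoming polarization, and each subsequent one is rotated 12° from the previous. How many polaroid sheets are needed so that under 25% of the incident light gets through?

N = 33

First polarizer is aligned with the polarization: full transmission.
Each further stage multiplies by cos²(12°) = 0.9568.
After N polarizers: T = 0.9568^(N−1). Require T < 0.25 ⇒ N−1 > ln(0.25)/ln(0.9568) = 31.37, so N−1 ≥ 32 and N = 33.
Check: N=33 gives T = 0.2432 < 0.25; N=32 gives T = 0.2541.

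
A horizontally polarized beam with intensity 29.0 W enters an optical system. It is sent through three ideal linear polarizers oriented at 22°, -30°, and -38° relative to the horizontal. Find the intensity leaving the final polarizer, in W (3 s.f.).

I ≈ 9.27 W

I₁ = 29.0 W · cos²(22°) = 24.93 W.
I₂ = I₁ · cos²(52°) = 24.93 · 0.379 = 9.45 W.
I₃ = I₂ · cos²(8°) = 9.45 · 0.9806 = 9.267 W.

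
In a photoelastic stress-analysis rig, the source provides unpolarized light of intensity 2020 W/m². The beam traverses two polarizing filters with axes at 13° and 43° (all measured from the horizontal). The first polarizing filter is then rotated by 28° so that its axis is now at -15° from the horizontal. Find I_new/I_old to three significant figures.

Before rotation:
Unpolarized light through the first polarizer → I₁ = ½ I₀, now polarized at 13°.
I₂ = I₁ cos²(43° − 13°) = 0.5 I₀ · cos²(30°) = 0.375 I₀.
After rotation:
Unpolarized light through the first polarizer → I₁ = ½ I₀, now polarized at -15°.
I₂ = I₁ cos²(43° + 15°) = 0.5 I₀ · cos²(58°) = 0.1404 I₀.
Ratio = 0.1404 / 0.375 = 0.3744.

I_new/I_old ≈ 0.374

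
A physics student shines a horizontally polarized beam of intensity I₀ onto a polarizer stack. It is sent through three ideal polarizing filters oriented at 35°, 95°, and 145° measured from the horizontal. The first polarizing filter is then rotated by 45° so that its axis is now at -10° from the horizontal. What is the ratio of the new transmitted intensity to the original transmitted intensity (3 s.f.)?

I_new/I_old ≈ 0.387

Before rotation:
By Malus's law, I₁ = I₀ cos²(35° − 0°) = I₀ cos²(35°) = 0.671 I₀.
I₂ = I₁ cos²(95° − 35°) = 0.671 I₀ · cos²(60°) = 0.1678 I₀.
I₃ = I₂ cos²(145° − 95°) = 0.1678 I₀ · cos²(50°) = 0.06931 I₀.
After rotation:
I₁ = I₀ cos²(-10° − 0°) = I₀ cos²(10°) = 0.9698 I₀.
Angle between axes 1 and 2: 75°. I₂ = 0.9698 I₀ · cos²(75°) = 0.06497 I₀.
I₃ = I₂ cos²(145° − 95°) = 0.06497 I₀ · cos²(50°) = 0.02684 I₀.
Ratio = 0.02684 / 0.06931 = 0.3873.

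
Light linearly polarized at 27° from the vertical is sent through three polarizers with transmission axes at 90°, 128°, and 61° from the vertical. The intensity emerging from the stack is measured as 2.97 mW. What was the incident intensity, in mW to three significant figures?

I₀ ≈ 152 mW

I₁ = I₀ cos²(90° − 27°) = I₀ cos²(63°) = 0.2061 I₀.
I₂ = I₁ cos²(128° − 90°) = 0.2061 I₀ · cos²(38°) = 0.128 I₀.
I₃ = I₂ cos²(61° − 128°) = 0.128 I₀ · cos²(67°) = 0.01954 I₀.
So 2.97 mW = 0.01954 I₀, giving I₀ = 2.97/0.01954 = 152 mW.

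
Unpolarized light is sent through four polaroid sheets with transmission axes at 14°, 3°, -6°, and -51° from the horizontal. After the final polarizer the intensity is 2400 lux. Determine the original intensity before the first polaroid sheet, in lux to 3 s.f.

Unpolarized light through the first polarizer → I₁ = ½ I₀, now polarized at 14°.
I₂ = I₁ cos²(3° − 14°) = 0.5 I₀ · cos²(11°) = 0.4818 I₀.
I₃ = I₂ cos²(-6° − 3°) = 0.4818 I₀ · cos²(9°) = 0.47 I₀.
I₄ = I₃ cos²(-51° + 6°) = 0.47 I₀ · cos²(45°) = 0.235 I₀.
So 2400 lux = 0.235 I₀, giving I₀ = 2400/0.235 = 1.021e+04 lux.

I₀ ≈ 1.02e4 lux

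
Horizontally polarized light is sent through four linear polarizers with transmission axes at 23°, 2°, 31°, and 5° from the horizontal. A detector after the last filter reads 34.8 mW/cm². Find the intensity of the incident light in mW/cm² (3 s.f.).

I₀ ≈ 76.3 mW/cm²

I₁ = I₀ cos²(23° − 0°) = I₀ cos²(23°) = 0.8473 I₀.
I₂ = I₁ cos²(2° − 23°) = 0.8473 I₀ · cos²(21°) = 0.7385 I₀.
I₃ = I₂ cos²(31° − 2°) = 0.7385 I₀ · cos²(29°) = 0.5649 I₀.
I₄ = I₃ cos²(5° − 31°) = 0.5649 I₀ · cos²(26°) = 0.4564 I₀.
So 34.8 mW/cm² = 0.4564 I₀, giving I₀ = 34.8/0.4564 = 76.25 mW/cm².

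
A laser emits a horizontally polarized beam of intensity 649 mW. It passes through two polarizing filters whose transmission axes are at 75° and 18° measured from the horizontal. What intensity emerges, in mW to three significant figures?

I ≈ 12.9 mW

By Malus's law, I₁ = 649 mW · cos²(75°) = 43.47 mW.
I₂ = I₁ · cos²(57°) = 43.47 · 0.2966 = 12.9 mW.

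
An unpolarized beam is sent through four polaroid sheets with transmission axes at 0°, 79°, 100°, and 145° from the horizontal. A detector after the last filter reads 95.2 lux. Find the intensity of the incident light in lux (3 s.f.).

I₀ ≈ 1.20e4 lux

Unpolarized light through the first polarizer → I₁ = ½ I₀, now polarized at 0°.
I₂ = I₁ cos²(79° − 0°) = 0.5 I₀ · cos²(79°) = 0.0182 I₀.
I₃ = I₂ cos²(100° − 79°) = 0.0182 I₀ · cos²(21°) = 0.01587 I₀.
I₄ = I₃ cos²(145° − 100°) = 0.01587 I₀ · cos²(45°) = 0.007933 I₀.
So 95.2 lux = 0.007933 I₀, giving I₀ = 95.2/0.007933 = 1.2e+04 lux.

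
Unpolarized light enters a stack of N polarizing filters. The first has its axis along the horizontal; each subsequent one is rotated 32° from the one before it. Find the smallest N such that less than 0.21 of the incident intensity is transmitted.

N = 4

First polarizer halves the unpolarized light: factor 1/2.
Each further stage multiplies by cos²(32°) = 0.7192.
After N polarizers: T = 0.5·0.7192^(N−1). Require T < 0.21 ⇒ N−1 > ln(0.21/0.5)/ln(0.7192) = 2.63, so N−1 ≥ 3 and N = 4.
Check: N=4 gives T = 0.186 < 0.21; N=3 gives T = 0.2586.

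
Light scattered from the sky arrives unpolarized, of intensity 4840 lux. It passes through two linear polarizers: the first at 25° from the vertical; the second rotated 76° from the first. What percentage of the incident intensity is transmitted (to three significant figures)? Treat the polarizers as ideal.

≈ 2.93%

Unpolarized light through the first polarizer → I₁ = 4840 lux/2 = 2420 lux, polarized at 25°.
I₂ = I₁ · cos²(76°) = 2420 · 0.05853 = 141.6 lux.
That is 2.926% of the incident intensity.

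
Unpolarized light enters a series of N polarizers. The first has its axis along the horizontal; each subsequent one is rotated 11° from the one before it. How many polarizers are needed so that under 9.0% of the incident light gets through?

N = 48

First polarizer halves the unpolarized light: factor 1/2.
Each further stage multiplies by cos²(11°) = 0.9636.
After N polarizers: T = 0.5·0.9636^(N−1). Require T < 0.090 ⇒ N−1 > ln(0.090/0.5)/ln(0.9636) = 46.24, so N−1 ≥ 47 and N = 48.
Check: N=48 gives T = 0.08749 < 0.090; N=47 gives T = 0.09079.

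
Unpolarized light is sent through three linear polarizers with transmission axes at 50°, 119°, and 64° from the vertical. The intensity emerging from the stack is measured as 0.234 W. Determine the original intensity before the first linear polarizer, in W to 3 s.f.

Unpolarized light through the first polarizer → I₁ = ½ I₀, now polarized at 50°.
I₂ = I₁ cos²(119° − 50°) = 0.5 I₀ · cos²(69°) = 0.06421 I₀.
I₃ = I₂ cos²(64° − 119°) = 0.06421 I₀ · cos²(55°) = 0.02113 I₀.
So 0.234 W = 0.02113 I₀, giving I₀ = 0.234/0.02113 = 11.08 W.

I₀ ≈ 11.1 W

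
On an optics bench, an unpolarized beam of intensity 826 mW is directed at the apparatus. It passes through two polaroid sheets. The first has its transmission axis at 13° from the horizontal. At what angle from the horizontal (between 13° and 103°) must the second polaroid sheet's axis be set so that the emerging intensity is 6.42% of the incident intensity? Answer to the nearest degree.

θ ≈ 82°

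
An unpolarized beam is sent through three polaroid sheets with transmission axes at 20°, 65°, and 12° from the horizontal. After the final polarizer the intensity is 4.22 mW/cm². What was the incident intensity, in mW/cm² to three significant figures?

Unpolarized light through the first polarizer → I₁ = ½ I₀, now polarized at 20°.
I₂ = I₁ cos²(65° − 20°) = 0.5 I₀ · cos²(45°) = 0.25 I₀.
I₃ = I₂ cos²(12° − 65°) = 0.25 I₀ · cos²(53°) = 0.09055 I₀.
So 4.22 mW/cm² = 0.09055 I₀, giving I₀ = 4.22/0.09055 = 46.61 mW/cm².

I₀ ≈ 46.6 mW/cm²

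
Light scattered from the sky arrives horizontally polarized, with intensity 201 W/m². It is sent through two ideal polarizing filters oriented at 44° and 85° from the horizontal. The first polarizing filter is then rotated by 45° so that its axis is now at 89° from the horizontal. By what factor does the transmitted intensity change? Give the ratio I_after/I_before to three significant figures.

Before rotation:
I₁ = I₀ cos²(44° − 0°) = I₀ cos²(44°) = 0.5174 I₀.
I₂ = I₁ cos²(85° − 44°) = 0.5174 I₀ · cos²(41°) = 0.2947 I₀.
After rotation:
I₁ = I₀ cos²(89° − 0°) = I₀ cos²(89°) = 0.0003046 I₀.
I₂ = I₁ cos²(85° − 89°) = 0.0003046 I₀ · cos²(4°) = 0.0003031 I₀.
Ratio = 0.0003031 / 0.2947 = 0.001028.

I_new/I_old ≈ 0.00103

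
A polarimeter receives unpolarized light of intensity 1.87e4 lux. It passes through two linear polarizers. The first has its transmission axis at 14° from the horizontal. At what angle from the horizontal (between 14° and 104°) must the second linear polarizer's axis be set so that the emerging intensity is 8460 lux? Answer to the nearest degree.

θ ≈ 32°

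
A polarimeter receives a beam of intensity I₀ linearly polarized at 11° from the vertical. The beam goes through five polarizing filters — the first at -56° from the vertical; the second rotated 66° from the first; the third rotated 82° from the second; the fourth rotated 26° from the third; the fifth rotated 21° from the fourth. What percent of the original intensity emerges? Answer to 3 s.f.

By Malus's law, I₁ = I₀ cos²(-56° − 11°) = I₀ cos²(67°) = 0.1527 I₀.
I₂ = I₁ cos²(66°) = 0.1527 · 0.1654 I₀ = 0.02526 I₀.
I₃ = I₂ cos²(82°) = 0.02526 · 0.01937 I₀ = 0.0004892 I₀.
I₄ = I₃ cos²(26°) = 0.0004892 · 0.8078 I₀ = 0.0003952 I₀.
I₅ = I₄ cos²(21°) = 0.0003952 · 0.8716 I₀ = 0.0003444 I₀.
That is 0.03444% of the incident intensity.

≈ 0.0344%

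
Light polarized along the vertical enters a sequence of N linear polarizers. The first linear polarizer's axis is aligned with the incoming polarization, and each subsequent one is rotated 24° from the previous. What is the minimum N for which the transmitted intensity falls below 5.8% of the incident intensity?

N = 17

First polarizer is aligned with the polarization: full transmission.
Each further stage multiplies by cos²(24°) = 0.8346.
After N polarizers: T = 0.8346^(N−1). Require T < 0.058 ⇒ N−1 > ln(0.058)/ln(0.8346) = 15.74, so N−1 ≥ 16 and N = 17.
Check: N=17 gives T = 0.05538 < 0.058; N=16 gives T = 0.06636.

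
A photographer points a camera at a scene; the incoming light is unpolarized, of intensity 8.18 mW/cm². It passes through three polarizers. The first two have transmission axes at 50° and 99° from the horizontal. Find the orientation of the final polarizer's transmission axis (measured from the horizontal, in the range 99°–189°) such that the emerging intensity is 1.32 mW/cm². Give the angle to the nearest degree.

θ ≈ 129°

Unpolarized light through the first polarizer → I₁ = ½ I₀, now polarized at 50°.
I₂ = I₁ cos²(99° − 50°) = 0.5 I₀ · cos²(49°) = 0.2152 I₀.
Target fraction: 1.32 / 8.18 mW/cm² = 0.1614 of I₀.
Need I₃/I₀ = 0.1614, so cos²(θ − 99°) = 0.1614 / 0.2152 = 0.7498.
θ − 99° = arccos(√0.7498) = 30.0°, giving θ ≈ 99 + 30.0 = 129.0°.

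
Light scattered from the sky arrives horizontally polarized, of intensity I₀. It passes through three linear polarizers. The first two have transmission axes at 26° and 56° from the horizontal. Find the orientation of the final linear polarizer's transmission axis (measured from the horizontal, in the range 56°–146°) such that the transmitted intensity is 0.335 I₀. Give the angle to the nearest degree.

By Malus's law, I₁ = I₀ cos²(26° − 0°) = I₀ cos²(26°) = 0.8078 I₀.
I₂ = I₁ cos²(56° − 26°) = 0.8078 I₀ · cos²(30°) = 0.6059 I₀.
Need I₃/I₀ = 0.335, so cos²(θ − 56°) = 0.335 / 0.6059 = 0.5529.
θ − 56° = arccos(√0.5529) = 42.0°, giving θ ≈ 56 + 42.0 = 98.0°.

θ ≈ 98°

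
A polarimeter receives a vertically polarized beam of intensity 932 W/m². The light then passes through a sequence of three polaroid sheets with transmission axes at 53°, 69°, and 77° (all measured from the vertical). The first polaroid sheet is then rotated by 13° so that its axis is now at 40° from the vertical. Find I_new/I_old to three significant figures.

I_new/I_old ≈ 1.34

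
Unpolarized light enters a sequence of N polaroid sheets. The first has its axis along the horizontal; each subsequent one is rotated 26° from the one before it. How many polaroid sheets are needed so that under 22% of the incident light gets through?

N = 5

First polarizer halves the unpolarized light: factor 1/2.
Each further stage multiplies by cos²(26°) = 0.8078.
After N polarizers: T = 0.5·0.8078^(N−1). Require T < 0.22 ⇒ N−1 > ln(0.22/0.5)/ln(0.8078) = 3.85, so N−1 ≥ 4 and N = 5.
Check: N=5 gives T = 0.2129 < 0.22; N=4 gives T = 0.2636.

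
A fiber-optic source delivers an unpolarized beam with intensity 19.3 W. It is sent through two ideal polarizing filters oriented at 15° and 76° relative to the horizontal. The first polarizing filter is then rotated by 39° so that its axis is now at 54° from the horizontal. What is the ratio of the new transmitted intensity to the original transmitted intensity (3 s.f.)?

I_new/I_old ≈ 3.66

Before rotation:
Unpolarized light through the first polarizer → I₁ = ½ I₀, now polarized at 15°.
I₂ = I₁ cos²(76° − 15°) = 0.5 I₀ · cos²(61°) = 0.1175 I₀.
After rotation:
Unpolarized light through the first polarizer → I₁ = ½ I₀, now polarized at 54°.
I₂ = I₁ cos²(76° − 54°) = 0.5 I₀ · cos²(22°) = 0.4298 I₀.
Ratio = 0.4298 / 0.1175 = 3.658.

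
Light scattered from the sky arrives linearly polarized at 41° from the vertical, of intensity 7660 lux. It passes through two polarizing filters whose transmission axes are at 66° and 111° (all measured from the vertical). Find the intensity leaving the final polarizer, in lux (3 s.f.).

I₁ = 7660 lux · cos²(25°) = 6292 lux.
I₂ = I₁ · cos²(45°) = 6292 · 0.5 = 3146 lux.

I ≈ 3150 lux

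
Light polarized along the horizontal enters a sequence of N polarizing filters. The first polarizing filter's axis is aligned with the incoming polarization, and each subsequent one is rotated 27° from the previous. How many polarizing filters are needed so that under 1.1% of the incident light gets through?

N = 21

First polarizer is aligned with the polarization: full transmission.
Each further stage multiplies by cos²(27°) = 0.7939.
After N polarizers: T = 0.7939^(N−1). Require T < 0.011 ⇒ N−1 > ln(0.011)/ln(0.7939) = 19.54, so N−1 ≥ 20 and N = 21.
Check: N=21 gives T = 0.009891 < 0.011; N=20 gives T = 0.01246.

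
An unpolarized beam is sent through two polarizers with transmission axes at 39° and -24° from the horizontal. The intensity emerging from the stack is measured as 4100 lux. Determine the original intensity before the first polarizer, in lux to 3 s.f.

I₀ ≈ 3.98e4 lux

Unpolarized light through the first polarizer → I₁ = ½ I₀, now polarized at 39°.
I₂ = I₁ cos²(-24° − 39°) = 0.5 I₀ · cos²(63°) = 0.1031 I₀.
So 4100 lux = 0.1031 I₀, giving I₀ = 4100/0.1031 = 3.979e+04 lux.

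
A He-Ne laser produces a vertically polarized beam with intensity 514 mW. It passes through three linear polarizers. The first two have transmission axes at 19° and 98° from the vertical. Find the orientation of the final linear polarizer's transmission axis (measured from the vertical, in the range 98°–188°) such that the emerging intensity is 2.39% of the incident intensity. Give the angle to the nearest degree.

θ ≈ 129°

By Malus's law, I₁ = I₀ cos²(19° − 0°) = I₀ cos²(19°) = 0.894 I₀.
I₂ = I₁ cos²(98° − 19°) = 0.894 I₀ · cos²(79°) = 0.03255 I₀.
Need I₃/I₀ = 0.0239, so cos²(θ − 98°) = 0.0239 / 0.03255 = 0.7343.
θ − 98° = arccos(√0.7343) = 31.0°, giving θ ≈ 98 + 31.0 = 129.0°.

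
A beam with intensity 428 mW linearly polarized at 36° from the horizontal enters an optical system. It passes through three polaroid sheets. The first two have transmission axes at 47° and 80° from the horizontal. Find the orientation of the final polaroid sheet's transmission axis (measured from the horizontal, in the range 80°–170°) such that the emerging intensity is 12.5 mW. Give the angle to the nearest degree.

I₁ = I₀ cos²(47° − 36°) = I₀ cos²(11°) = 0.9636 I₀.
I₂ = I₁ cos²(80° − 47°) = 0.9636 I₀ · cos²(33°) = 0.6778 I₀.
Target fraction: 12.5 / 428 mW = 0.02921 of I₀.
Need I₃/I₀ = 0.02921, so cos²(θ − 80°) = 0.02921 / 0.6778 = 0.04309.
θ − 80° = arccos(√0.04309) = 78.0°, giving θ ≈ 80 + 78.0 = 158.0°.

θ ≈ 158°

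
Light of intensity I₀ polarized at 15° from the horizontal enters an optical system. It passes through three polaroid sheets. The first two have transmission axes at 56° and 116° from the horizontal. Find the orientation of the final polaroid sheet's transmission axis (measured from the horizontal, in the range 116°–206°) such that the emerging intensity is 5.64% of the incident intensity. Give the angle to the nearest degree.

θ ≈ 167°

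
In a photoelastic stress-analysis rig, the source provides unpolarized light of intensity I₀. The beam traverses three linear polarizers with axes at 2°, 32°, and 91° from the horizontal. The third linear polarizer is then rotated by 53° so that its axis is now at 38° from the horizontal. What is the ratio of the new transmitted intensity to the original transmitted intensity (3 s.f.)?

I_new/I_old ≈ 3.73

Before rotation:
Unpolarized light through the first polarizer → I₁ = ½ I₀, now polarized at 2°.
I₂ = I₁ cos²(32° − 2°) = 0.5 I₀ · cos²(30°) = 0.375 I₀.
I₃ = I₂ cos²(91° − 32°) = 0.375 I₀ · cos²(59°) = 0.09947 I₀.
After rotation:
Unpolarized light through the first polarizer → I₁ = ½ I₀, now polarized at 2°.
I₂ = I₁ cos²(32° − 2°) = 0.5 I₀ · cos²(30°) = 0.375 I₀.
I₃ = I₂ cos²(38° − 32°) = 0.375 I₀ · cos²(6°) = 0.3709 I₀.
Ratio = 0.3709 / 0.09947 = 3.729.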